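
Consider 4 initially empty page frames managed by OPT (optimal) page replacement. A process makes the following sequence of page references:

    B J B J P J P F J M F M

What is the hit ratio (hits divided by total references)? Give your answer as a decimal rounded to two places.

0.58

B → miss, frames (B)
J → miss, frames (B J)
B → hit
J → hit
P → miss, frames (B J P)
J → hit
P → hit
F → miss, frames (B J P F)
J → hit
M → miss, evict P, frames (B J F M)
F → hit
M → hit
Hits: 7 of 12 references → 7/12 = 0.5833.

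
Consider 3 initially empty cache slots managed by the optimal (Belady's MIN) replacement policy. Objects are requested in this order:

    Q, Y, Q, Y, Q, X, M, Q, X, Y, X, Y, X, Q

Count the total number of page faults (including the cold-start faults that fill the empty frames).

5

Q: fault, frames (Q)
Y: fault, frames (Q Y)
Q: hit
Y: hit
Q: hit
X: fault, frames (Q Y X)
M: fault, evict Y, frames (Q X M)
Q: hit
X: hit
Y: fault, evict M, frames (Q X Y)
X: hit
Y: hit
X: hit
Q: hit
Page faults: 5.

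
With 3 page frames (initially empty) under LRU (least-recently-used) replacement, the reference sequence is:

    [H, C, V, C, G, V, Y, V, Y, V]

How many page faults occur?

5

H → fault, frames [H]
C → fault, frames [H, C]
V → fault, frames [H, C, V]
C → hit
G → fault, evict H, frames [V, C, G]
V → hit
Y → fault, evict C, frames [G, V, Y]
V → hit
Y → hit
V → hit
Page faults: 5.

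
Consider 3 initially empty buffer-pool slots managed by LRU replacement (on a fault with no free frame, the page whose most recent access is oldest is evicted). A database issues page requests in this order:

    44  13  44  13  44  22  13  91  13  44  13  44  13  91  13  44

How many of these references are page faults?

44: miss, frames (44)
13: miss, frames (44 13)
44: hit
13: hit
44: hit
22: miss, frames (13 44 22)
13: hit
91: miss, evict 44, frames (22 13 91)
13: hit
44: miss, evict 22, frames (91 13 44)
13: hit
44: hit
13: hit
91: hit
13: hit
44: hit
Page faults: 5.

5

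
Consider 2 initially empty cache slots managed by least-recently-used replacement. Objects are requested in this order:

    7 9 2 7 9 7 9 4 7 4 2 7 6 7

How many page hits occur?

4

7 → fault, frames {7}
9 → fault, frames {7,9}
2 → fault, evict 7, frames {9,2}
7 → fault, evict 9, frames {2,7}
9 → fault, evict 2, frames {7,9}
7 → hit
9 → hit
4 → fault, evict 7, frames {9,4}
7 → fault, evict 9, frames {4,7}
4 → hit
2 → fault, evict 7, frames {4,2}
7 → fault, evict 4, frames {2,7}
6 → fault, evict 2, frames {7,6}
7 → hit
Hits: 4.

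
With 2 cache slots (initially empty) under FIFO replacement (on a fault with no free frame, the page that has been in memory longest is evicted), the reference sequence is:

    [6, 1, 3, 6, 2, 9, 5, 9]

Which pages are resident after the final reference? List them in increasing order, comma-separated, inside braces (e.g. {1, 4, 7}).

6 -> fault, frames (6)
1 -> fault, frames (6 1)
3 -> fault, evict 6, frames (1 3)
6 -> fault, evict 1, frames (3 6)
2 -> fault, evict 3, frames (6 2)
9 -> fault, evict 6, frames (2 9)
5 -> fault, evict 2, frames (9 5)
9 -> hit

{5, 9}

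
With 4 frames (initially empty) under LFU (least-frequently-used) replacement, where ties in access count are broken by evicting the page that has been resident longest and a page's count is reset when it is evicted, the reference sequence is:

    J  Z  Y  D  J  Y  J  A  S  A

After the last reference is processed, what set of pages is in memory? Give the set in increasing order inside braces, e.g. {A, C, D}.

{A, J, S, Y}

J -> fault, frames [J]
Z -> fault, frames [J, Z]
Y -> fault, frames [J, Z, Y]
D -> fault, frames [J, Z, Y, D]
J -> hit
Y -> hit
J -> hit
A -> fault, evict Z, frames [J, Y, D, A]
S -> fault, evict D, frames [J, Y, A, S]
A -> hit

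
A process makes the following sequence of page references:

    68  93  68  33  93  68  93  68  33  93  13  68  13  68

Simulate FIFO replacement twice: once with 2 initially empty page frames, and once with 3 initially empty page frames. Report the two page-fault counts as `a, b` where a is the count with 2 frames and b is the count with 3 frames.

8, 5

2 frames: F F . F . F F . F . F F . . → 8 faults.
3 frames: F F . F . . . . . . F F . . → 5 faults.
5 < 8: adding a frame reduced faults, as is typical.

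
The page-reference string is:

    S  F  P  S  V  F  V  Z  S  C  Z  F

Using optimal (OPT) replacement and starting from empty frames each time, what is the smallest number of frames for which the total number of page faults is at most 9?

2

f=1: 12 faults
f=2: 9 faults
f=3: 6 faults
f=4: 6 faults
f=5: 6 faults
f=6: 6 faults
Smallest f with faults ≤ 9 is 2.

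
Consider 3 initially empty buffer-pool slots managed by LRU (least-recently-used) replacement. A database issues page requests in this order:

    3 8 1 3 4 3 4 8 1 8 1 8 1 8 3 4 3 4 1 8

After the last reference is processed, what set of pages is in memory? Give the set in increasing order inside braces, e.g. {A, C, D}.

{1, 4, 8}

3 -> fault, frames [3]
8 -> fault, frames [3, 8]
1 -> fault, frames [3, 8, 1]
3 -> hit
4 -> fault, evict 8, frames [1, 3, 4]
3 -> hit
4 -> hit
8 -> fault, evict 1, frames [3, 4, 8]
1 -> fault, evict 3, frames [4, 8, 1]
8 -> hit
1 -> hit
8 -> hit
1 -> hit
8 -> hit
3 -> fault, evict 4, frames [1, 8, 3]
4 -> fault, evict 1, frames [8, 3, 4]
3 -> hit
4 -> hit
1 -> fault, evict 8, frames [3, 4, 1]
8 -> fault, evict 3, frames [4, 1, 8]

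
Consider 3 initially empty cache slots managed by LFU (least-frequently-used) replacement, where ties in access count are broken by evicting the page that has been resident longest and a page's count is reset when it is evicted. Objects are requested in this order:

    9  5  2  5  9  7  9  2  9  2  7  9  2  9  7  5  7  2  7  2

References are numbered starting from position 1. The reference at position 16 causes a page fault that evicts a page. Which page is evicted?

pos 1: 9 -> miss, frames [9]
pos 2: 5 -> miss, frames [9, 5]
pos 3: 2 -> miss, frames [9, 5, 2]
pos 4: 5 -> hit
pos 5: 9 -> hit
pos 6: 7 -> miss, evict 2, frames [9, 5, 7]
pos 7: 9 -> hit
pos 8: 2 -> miss, evict 7, frames [9, 5, 2]
pos 9: 9 -> hit
pos 10: 2 -> hit
pos 11: 7 -> miss, evict 5, frames [9, 2, 7]
pos 12: 9 -> hit
pos 13: 2 -> hit
pos 14: 9 -> hit
pos 15: 7 -> hit
pos 16: 5 -> miss, evict 7, frames [9, 2, 5]
At position 16, page 7 is evicted.

7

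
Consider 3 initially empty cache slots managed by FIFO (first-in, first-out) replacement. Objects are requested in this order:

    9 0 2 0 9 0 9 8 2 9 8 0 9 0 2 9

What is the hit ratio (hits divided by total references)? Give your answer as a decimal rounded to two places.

0.56

9: miss, frames {9}
0: miss, frames {9,0}
2: miss, frames {9,0,2}
0: hit
9: hit
0: hit
9: hit
8: miss, evict 9, frames {0,2,8}
2: hit
9: miss, evict 0, frames {2,8,9}
8: hit
0: miss, evict 2, frames {8,9,0}
9: hit
0: hit
2: miss, evict 8, frames {9,0,2}
9: hit
Hits: 9 of 16 references → 9/16 = 0.5625.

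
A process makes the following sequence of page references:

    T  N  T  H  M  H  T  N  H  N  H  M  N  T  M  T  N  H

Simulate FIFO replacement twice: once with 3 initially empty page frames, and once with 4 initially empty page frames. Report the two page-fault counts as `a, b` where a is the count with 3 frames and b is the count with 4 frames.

11, 4

3 frames: F F . F F . F F F . . F . F . . F F → 11 faults.
4 frames: F F . F F . . . . . . . . . . . . . → 4 faults.
4 < 11: adding a frame reduced faults, as is typical.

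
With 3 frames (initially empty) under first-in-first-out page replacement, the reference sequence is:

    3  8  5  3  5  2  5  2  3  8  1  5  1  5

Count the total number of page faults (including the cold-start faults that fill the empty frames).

3 → fault, frames (3)
8 → fault, frames (3 8)
5 → fault, frames (3 8 5)
3 → hit
5 → hit
2 → fault, evict 3, frames (8 5 2)
5 → hit
2 → hit
3 → fault, evict 8, frames (5 2 3)
8 → fault, evict 5, frames (2 3 8)
1 → fault, evict 2, frames (3 8 1)
5 → fault, evict 3, frames (8 1 5)
1 → hit
5 → hit
Page faults: 8.

8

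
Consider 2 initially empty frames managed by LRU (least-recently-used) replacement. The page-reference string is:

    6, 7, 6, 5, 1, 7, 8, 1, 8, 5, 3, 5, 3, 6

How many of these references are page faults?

6 -> miss, frames (6)
7 -> miss, frames (6 7)
6 -> hit
5 -> miss, evict 7, frames (6 5)
1 -> miss, evict 6, frames (5 1)
7 -> miss, evict 5, frames (1 7)
8 -> miss, evict 1, frames (7 8)
1 -> miss, evict 7, frames (8 1)
8 -> hit
5 -> miss, evict 1, frames (8 5)
3 -> miss, evict 8, frames (5 3)
5 -> hit
3 -> hit
6 -> miss, evict 5, frames (3 6)
Page faults: 10.

10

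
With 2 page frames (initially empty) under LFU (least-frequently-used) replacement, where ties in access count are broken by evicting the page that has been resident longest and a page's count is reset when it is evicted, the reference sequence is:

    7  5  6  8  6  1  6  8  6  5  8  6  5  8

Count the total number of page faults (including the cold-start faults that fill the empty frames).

7: miss, frames (7)
5: miss, frames (7 5)
6: miss, evict 7, frames (5 6)
8: miss, evict 5, frames (6 8)
6: hit
1: miss, evict 8, frames (6 1)
6: hit
8: miss, evict 1, frames (6 8)
6: hit
5: miss, evict 8, frames (6 5)
8: miss, evict 5, frames (6 8)
6: hit
5: miss, evict 8, frames (6 5)
8: miss, evict 5, frames (6 8)
Page faults: 10.

10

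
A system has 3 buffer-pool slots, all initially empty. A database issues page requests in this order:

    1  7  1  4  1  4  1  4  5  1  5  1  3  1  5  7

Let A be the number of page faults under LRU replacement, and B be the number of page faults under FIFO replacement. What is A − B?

-1

Under LRU: F F . F . . . . F . . . F . . F → 6 faults.
Under FIFO: F F . F . . . . F F . . F . . F → 7 faults.
A − B = 6 − 7 = -1.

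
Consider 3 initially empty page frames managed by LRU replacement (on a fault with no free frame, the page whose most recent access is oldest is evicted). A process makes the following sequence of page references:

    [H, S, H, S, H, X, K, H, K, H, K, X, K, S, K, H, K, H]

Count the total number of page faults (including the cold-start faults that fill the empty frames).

H: fault, frames {H}
S: fault, frames {H,S}
H: hit
S: hit
H: hit
X: fault, frames {S,H,X}
K: fault, evict S, frames {H,X,K}
H: hit
K: hit
H: hit
K: hit
X: hit
K: hit
S: fault, evict H, frames {X,K,S}
K: hit
H: fault, evict X, frames {S,K,H}
K: hit
H: hit
Page faults: 6.

6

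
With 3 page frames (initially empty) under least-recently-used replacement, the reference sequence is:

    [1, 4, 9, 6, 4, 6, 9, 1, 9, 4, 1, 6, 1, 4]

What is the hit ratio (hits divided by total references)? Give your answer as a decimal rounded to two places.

1 → fault, frames {1}
4 → fault, frames {1,4}
9 → fault, frames {1,4,9}
6 → fault, evict 1, frames {4,9,6}
4 → hit
6 → hit
9 → hit
1 → fault, evict 4, frames {6,9,1}
9 → hit
4 → fault, evict 6, frames {1,9,4}
1 → hit
6 → fault, evict 9, frames {4,1,6}
1 → hit
4 → hit
Hits: 7 of 14 references → 7/14 = 0.5000.

0.50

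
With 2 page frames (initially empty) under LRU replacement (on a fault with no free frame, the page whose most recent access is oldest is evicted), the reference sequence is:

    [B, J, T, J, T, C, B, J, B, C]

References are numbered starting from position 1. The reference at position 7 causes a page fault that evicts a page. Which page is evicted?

T

pos 1: B: miss, frames (B)
pos 2: J: miss, frames (B J)
pos 3: T: miss, evict B, frames (J T)
pos 4: J: hit
pos 5: T: hit
pos 6: C: miss, evict J, frames (T C)
pos 7: B: miss, evict T, frames (C B)
At position 7, page T is evicted.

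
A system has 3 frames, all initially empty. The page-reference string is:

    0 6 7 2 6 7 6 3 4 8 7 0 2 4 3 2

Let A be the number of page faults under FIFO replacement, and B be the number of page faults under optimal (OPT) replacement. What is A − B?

Under FIFO: F F F F . . . F F F F F F F F . → 12 faults.
Under OPT: F F F F . . . F F F . F . F F . → 10 faults.
A − B = 12 − 10 = 2.

2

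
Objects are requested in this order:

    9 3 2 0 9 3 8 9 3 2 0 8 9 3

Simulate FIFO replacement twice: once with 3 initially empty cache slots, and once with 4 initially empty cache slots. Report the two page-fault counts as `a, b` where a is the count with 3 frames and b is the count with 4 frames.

3 frames: F F F F F F F . . F F . F F → 11 faults.
4 frames: F F F F . . F F F F F F F F → 12 faults.
12 > 11: adding a frame increased faults — Belady's anomaly.

11, 12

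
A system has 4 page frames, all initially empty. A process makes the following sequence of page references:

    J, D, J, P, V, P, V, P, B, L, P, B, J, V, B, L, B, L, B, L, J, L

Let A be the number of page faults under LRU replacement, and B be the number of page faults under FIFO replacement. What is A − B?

2

Under LRU: F F . F F . . . F F . . F F . F . . . . . . → 9 faults.
Under FIFO: F F . F F . . . F F . . F . . . . . . . . . → 7 faults.
A − B = 9 − 7 = 2.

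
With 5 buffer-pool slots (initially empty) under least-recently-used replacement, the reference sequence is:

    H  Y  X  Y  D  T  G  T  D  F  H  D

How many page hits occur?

4

H → fault, frames {H}
Y → fault, frames {H,Y}
X → fault, frames {H,Y,X}
Y → hit
D → fault, frames {H,X,Y,D}
T → fault, frames {H,X,Y,D,T}
G → fault, evict H, frames {X,Y,D,T,G}
T → hit
D → hit
F → fault, evict X, frames {Y,G,T,D,F}
H → fault, evict Y, frames {G,T,D,F,H}
D → hit
Hits: 4.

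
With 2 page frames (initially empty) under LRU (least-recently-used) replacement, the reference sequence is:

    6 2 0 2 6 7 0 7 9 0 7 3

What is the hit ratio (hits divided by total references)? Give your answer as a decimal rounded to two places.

0.17

6 → fault, frames (6)
2 → fault, frames (6 2)
0 → fault, evict 6, frames (2 0)
2 → hit
6 → fault, evict 0, frames (2 6)
7 → fault, evict 2, frames (6 7)
0 → fault, evict 6, frames (7 0)
7 → hit
9 → fault, evict 0, frames (7 9)
0 → fault, evict 7, frames (9 0)
7 → fault, evict 9, frames (0 7)
3 → fault, evict 0, frames (7 3)
Hits: 2 of 12 references → 2/12 = 0.1667.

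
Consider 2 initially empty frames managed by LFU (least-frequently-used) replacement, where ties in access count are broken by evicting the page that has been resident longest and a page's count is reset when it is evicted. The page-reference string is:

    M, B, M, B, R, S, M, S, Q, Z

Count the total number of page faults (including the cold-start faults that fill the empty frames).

8

M → miss, frames (M)
B → miss, frames (M B)
M → hit
B → hit
R → miss, evict M, frames (B R)
S → miss, evict R, frames (B S)
M → miss, evict S, frames (B M)
S → miss, evict M, frames (B S)
Q → miss, evict S, frames (B Q)
Z → miss, evict Q, frames (B Z)
Page faults: 8.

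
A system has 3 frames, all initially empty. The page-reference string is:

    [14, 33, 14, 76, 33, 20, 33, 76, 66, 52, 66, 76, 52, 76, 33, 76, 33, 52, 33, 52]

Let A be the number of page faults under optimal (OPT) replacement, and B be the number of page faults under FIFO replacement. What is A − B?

-1

Under OPT: F F . F . F . . F F . . . . F . . . . . → 7 faults.
Under FIFO: F F . F . F . . F F . F . . F . . . . . → 8 faults.
A − B = 7 − 8 = -1.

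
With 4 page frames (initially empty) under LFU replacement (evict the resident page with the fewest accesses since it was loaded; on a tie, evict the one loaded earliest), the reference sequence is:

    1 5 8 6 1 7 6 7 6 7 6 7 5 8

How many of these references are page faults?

7

1 → fault, frames (1)
5 → fault, frames (1 5)
8 → fault, frames (1 5 8)
6 → fault, frames (1 5 8 6)
1 → hit
7 → fault, evict 5, frames (1 8 6 7)
6 → hit
7 → hit
6 → hit
7 → hit
6 → hit
7 → hit
5 → fault, evict 8, frames (1 6 7 5)
8 → fault, evict 5, frames (1 6 7 8)
Page faults: 7.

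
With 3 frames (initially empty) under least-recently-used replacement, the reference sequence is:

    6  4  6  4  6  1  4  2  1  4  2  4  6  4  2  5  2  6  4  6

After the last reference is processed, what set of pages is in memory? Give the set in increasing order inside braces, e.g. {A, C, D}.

{2, 4, 6}

6: miss, frames {6}
4: miss, frames {6,4}
6: hit
4: hit
6: hit
1: miss, frames {4,6,1}
4: hit
2: miss, evict 6, frames {1,4,2}
1: hit
4: hit
2: hit
4: hit
6: miss, evict 1, frames {2,4,6}
4: hit
2: hit
5: miss, evict 6, frames {4,2,5}
2: hit
6: miss, evict 4, frames {5,2,6}
4: miss, evict 5, frames {2,6,4}
6: hit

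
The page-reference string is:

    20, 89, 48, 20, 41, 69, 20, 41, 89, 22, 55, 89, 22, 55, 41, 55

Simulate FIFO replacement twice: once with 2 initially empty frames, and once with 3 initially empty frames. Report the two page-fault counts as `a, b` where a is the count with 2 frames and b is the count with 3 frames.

15, 10

2 frames: F F F F F F F F F F F F F F F . → 15 faults.
3 frames: F F F . F F F . F F F . . . F . → 10 faults.
10 < 15: adding a frame reduced faults, as is typical.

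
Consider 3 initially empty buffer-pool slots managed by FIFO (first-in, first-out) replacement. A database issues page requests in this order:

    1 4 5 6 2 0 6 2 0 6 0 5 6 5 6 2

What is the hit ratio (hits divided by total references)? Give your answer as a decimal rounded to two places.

0.44

1 → miss, frames [1]
4 → miss, frames [1, 4]
5 → miss, frames [1, 4, 5]
6 → miss, evict 1, frames [4, 5, 6]
2 → miss, evict 4, frames [5, 6, 2]
0 → miss, evict 5, frames [6, 2, 0]
6 → hit
2 → hit
0 → hit
6 → hit
0 → hit
5 → miss, evict 6, frames [2, 0, 5]
6 → miss, evict 2, frames [0, 5, 6]
5 → hit
6 → hit
2 → miss, evict 0, frames [5, 6, 2]
Hits: 7 of 16 references → 7/16 = 0.4375.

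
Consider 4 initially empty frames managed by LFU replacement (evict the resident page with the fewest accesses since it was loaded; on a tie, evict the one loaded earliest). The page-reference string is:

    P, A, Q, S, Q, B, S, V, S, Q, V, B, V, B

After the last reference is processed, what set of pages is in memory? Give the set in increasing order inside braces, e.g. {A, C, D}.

P: fault, frames {P}
A: fault, frames {P,A}
Q: fault, frames {P,A,Q}
S: fault, frames {P,A,Q,S}
Q: hit
B: fault, evict P, frames {A,Q,S,B}
S: hit
V: fault, evict A, frames {Q,S,B,V}
S: hit
Q: hit
V: hit
B: hit
V: hit
B: hit

{B, Q, S, V}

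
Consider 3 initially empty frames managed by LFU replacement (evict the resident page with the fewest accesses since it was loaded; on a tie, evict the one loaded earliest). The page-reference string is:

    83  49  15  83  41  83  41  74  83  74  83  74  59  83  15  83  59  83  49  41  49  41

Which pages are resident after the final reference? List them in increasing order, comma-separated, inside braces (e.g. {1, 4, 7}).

83: miss, frames [83]
49: miss, frames [83, 49]
15: miss, frames [83, 49, 15]
83: hit
41: miss, evict 49, frames [83, 15, 41]
83: hit
41: hit
74: miss, evict 15, frames [83, 41, 74]
83: hit
74: hit
83: hit
74: hit
59: miss, evict 41, frames [83, 74, 59]
83: hit
15: miss, evict 59, frames [83, 74, 15]
83: hit
59: miss, evict 15, frames [83, 74, 59]
83: hit
49: miss, evict 59, frames [83, 74, 49]
41: miss, evict 49, frames [83, 74, 41]
49: miss, evict 41, frames [83, 74, 49]
41: miss, evict 49, frames [83, 74, 41]

{41, 74, 83}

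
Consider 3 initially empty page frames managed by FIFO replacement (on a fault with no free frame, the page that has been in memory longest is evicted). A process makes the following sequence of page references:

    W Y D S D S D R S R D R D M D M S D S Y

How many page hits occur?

W -> fault, frames (W)
Y -> fault, frames (W Y)
D -> fault, frames (W Y D)
S -> fault, evict W, frames (Y D S)
D -> hit
S -> hit
D -> hit
R -> fault, evict Y, frames (D S R)
S -> hit
R -> hit
D -> hit
R -> hit
D -> hit
M -> fault, evict D, frames (S R M)
D -> fault, evict S, frames (R M D)
M -> hit
S -> fault, evict R, frames (M D S)
D -> hit
S -> hit
Y -> fault, evict M, frames (D S Y)
Hits: 11.

11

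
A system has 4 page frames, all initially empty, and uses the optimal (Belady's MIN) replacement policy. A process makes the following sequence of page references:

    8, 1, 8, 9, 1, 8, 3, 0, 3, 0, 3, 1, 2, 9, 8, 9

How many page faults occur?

8 → fault, frames (8)
1 → fault, frames (8 1)
8 → hit
9 → fault, frames (8 1 9)
1 → hit
8 → hit
3 → fault, frames (8 1 9 3)
0 → fault, evict 8, frames (1 9 3 0)
3 → hit
0 → hit
3 → hit
1 → hit
2 → fault, evict 0, frames (1 9 3 2)
9 → hit
8 → fault, evict 2, frames (1 9 3 8)
9 → hit
Page faults: 7.

7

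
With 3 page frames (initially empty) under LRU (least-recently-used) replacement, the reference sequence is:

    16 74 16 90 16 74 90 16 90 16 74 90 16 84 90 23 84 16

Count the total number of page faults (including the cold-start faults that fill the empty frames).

16: fault, frames (16)
74: fault, frames (16 74)
16: hit
90: fault, frames (74 16 90)
16: hit
74: hit
90: hit
16: hit
90: hit
16: hit
74: hit
90: hit
16: hit
84: fault, evict 74, frames (90 16 84)
90: hit
23: fault, evict 16, frames (84 90 23)
84: hit
16: fault, evict 90, frames (23 84 16)
Page faults: 6.

6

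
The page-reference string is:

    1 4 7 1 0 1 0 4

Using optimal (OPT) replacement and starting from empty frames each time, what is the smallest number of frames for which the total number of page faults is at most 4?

3

f=1: 8 faults
f=2: 5 faults
f=3: 4 faults
f=4: 4 faults
Smallest f with faults ≤ 4 is 3.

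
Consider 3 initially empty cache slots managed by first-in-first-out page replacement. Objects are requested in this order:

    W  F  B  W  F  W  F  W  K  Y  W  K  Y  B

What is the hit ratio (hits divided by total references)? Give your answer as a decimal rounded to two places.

0.50

W -> fault, frames [W]
F -> fault, frames [W, F]
B -> fault, frames [W, F, B]
W -> hit
F -> hit
W -> hit
F -> hit
W -> hit
K -> fault, evict W, frames [F, B, K]
Y -> fault, evict F, frames [B, K, Y]
W -> fault, evict B, frames [K, Y, W]
K -> hit
Y -> hit
B -> fault, evict K, frames [Y, W, B]
Hits: 7 of 14 references → 7/14 = 0.5000.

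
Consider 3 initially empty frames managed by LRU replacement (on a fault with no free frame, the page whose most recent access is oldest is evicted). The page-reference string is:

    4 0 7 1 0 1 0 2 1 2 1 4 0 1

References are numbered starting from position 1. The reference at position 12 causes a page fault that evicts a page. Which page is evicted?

0

pos 1: 4 → fault, frames {4}
pos 2: 0 → fault, frames {4,0}
pos 3: 7 → fault, frames {4,0,7}
pos 4: 1 → fault, evict 4, frames {0,7,1}
pos 5: 0 → hit
pos 6: 1 → hit
pos 7: 0 → hit
pos 8: 2 → fault, evict 7, frames {1,0,2}
pos 9: 1 → hit
pos 10: 2 → hit
pos 11: 1 → hit
pos 12: 4 → fault, evict 0, frames {2,1,4}
At position 12, page 0 is evicted.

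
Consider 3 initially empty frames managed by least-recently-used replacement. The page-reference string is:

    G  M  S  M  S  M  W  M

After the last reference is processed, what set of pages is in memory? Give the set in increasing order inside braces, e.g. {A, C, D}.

{M, S, W}

G: fault, frames {G}
M: fault, frames {G,M}
S: fault, frames {G,M,S}
M: hit
S: hit
M: hit
W: fault, evict G, frames {S,M,W}
M: hit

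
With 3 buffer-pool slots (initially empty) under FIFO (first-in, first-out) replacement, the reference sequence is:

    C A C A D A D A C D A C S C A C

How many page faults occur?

6

C → miss, frames {C}
A → miss, frames {C,A}
C → hit
A → hit
D → miss, frames {C,A,D}
A → hit
D → hit
A → hit
C → hit
D → hit
A → hit
C → hit
S → miss, evict C, frames {A,D,S}
C → miss, evict A, frames {D,S,C}
A → miss, evict D, frames {S,C,A}
C → hit
Page faults: 6.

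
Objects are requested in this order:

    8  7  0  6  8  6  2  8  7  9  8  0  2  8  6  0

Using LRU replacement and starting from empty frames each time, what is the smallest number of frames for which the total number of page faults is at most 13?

3

f=1: 16 faults
f=2: 15 faults
f=3: 12 faults
f=4: 10 faults
f=5: 8 faults
f=6: 6 faults
Smallest f with faults ≤ 13 is 3.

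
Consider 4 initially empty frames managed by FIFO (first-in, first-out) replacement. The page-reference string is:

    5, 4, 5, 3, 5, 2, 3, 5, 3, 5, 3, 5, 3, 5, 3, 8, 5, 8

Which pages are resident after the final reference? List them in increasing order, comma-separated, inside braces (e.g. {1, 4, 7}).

5: fault, frames [5]
4: fault, frames [5, 4]
5: hit
3: fault, frames [5, 4, 3]
5: hit
2: fault, frames [5, 4, 3, 2]
3: hit
5: hit
3: hit
5: hit
3: hit
5: hit
3: hit
5: hit
3: hit
8: fault, evict 5, frames [4, 3, 2, 8]
5: fault, evict 4, frames [3, 2, 8, 5]
8: hit

{2, 3, 5, 8}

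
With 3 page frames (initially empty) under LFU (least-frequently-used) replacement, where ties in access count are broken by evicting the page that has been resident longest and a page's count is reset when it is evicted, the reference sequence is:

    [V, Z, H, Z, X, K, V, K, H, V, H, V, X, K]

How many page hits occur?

3

V → fault, frames {V}
Z → fault, frames {V,Z}
H → fault, frames {V,Z,H}
Z → hit
X → fault, evict V, frames {Z,H,X}
K → fault, evict H, frames {Z,X,K}
V → fault, evict X, frames {Z,K,V}
K → hit
H → fault, evict V, frames {Z,K,H}
V → fault, evict H, frames {Z,K,V}
H → fault, evict V, frames {Z,K,H}
V → fault, evict H, frames {Z,K,V}
X → fault, evict V, frames {Z,K,X}
K → hit
Hits: 3.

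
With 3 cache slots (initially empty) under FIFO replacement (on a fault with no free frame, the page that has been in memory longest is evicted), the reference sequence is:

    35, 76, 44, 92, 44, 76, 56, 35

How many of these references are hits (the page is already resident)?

2

35 → fault, frames {35}
76 → fault, frames {35,76}
44 → fault, frames {35,76,44}
92 → fault, evict 35, frames {76,44,92}
44 → hit
76 → hit
56 → fault, evict 76, frames {44,92,56}
35 → fault, evict 44, frames {92,56,35}
Hits: 2.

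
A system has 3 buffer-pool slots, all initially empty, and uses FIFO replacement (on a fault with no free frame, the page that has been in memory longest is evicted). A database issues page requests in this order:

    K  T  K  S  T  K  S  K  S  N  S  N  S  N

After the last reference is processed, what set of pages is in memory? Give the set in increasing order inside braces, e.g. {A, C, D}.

{N, S, T}

K: fault, frames {K}
T: fault, frames {K,T}
K: hit
S: fault, frames {K,T,S}
T: hit
K: hit
S: hit
K: hit
S: hit
N: fault, evict K, frames {T,S,N}
S: hit
N: hit
S: hit
N: hit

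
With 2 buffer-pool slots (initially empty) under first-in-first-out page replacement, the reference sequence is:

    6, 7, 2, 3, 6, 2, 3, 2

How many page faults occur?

7

6 → miss, frames {6}
7 → miss, frames {6,7}
2 → miss, evict 6, frames {7,2}
3 → miss, evict 7, frames {2,3}
6 → miss, evict 2, frames {3,6}
2 → miss, evict 3, frames {6,2}
3 → miss, evict 6, frames {2,3}
2 → hit
Page faults: 7.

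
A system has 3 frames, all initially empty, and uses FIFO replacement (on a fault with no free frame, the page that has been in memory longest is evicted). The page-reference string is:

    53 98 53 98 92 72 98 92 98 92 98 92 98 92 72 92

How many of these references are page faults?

4

53 → fault, frames {53}
98 → fault, frames {53,98}
53 → hit
98 → hit
92 → fault, frames {53,98,92}
72 → fault, evict 53, frames {98,92,72}
98 → hit
92 → hit
98 → hit
92 → hit
98 → hit
92 → hit
98 → hit
92 → hit
72 → hit
92 → hit
Page faults: 4.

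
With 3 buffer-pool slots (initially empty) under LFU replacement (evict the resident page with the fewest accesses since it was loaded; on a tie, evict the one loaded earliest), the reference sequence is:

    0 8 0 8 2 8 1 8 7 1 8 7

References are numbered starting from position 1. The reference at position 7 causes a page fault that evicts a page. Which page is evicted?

pos 1: 0 -> fault, frames {0}
pos 2: 8 -> fault, frames {0,8}
pos 3: 0 -> hit
pos 4: 8 -> hit
pos 5: 2 -> fault, frames {0,8,2}
pos 6: 8 -> hit
pos 7: 1 -> fault, evict 2, frames {0,8,1}
At position 7, page 2 is evicted.

2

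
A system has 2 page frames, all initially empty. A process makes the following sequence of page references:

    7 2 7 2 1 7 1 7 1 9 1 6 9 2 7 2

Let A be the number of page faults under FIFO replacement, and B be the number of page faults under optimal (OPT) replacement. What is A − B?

3

Under FIFO: F F . . F F . . . F F F F F F . → 10 faults.
Under OPT: F F . . F . . . . F . F . F F . → 7 faults.
A − B = 10 − 7 = 3.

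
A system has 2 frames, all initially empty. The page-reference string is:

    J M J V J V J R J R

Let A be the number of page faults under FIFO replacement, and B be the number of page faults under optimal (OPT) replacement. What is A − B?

Under FIFO: F F . F F . . F . . → 5 faults.
Under OPT: F F . F . . . F . . → 4 faults.
A − B = 5 − 4 = 1.

1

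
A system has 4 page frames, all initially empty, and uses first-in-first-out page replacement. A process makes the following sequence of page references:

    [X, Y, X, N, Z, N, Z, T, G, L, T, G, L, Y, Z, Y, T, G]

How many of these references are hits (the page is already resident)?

7

X: fault, frames [X]
Y: fault, frames [X, Y]
X: hit
N: fault, frames [X, Y, N]
Z: fault, frames [X, Y, N, Z]
N: hit
Z: hit
T: fault, evict X, frames [Y, N, Z, T]
G: fault, evict Y, frames [N, Z, T, G]
L: fault, evict N, frames [Z, T, G, L]
T: hit
G: hit
L: hit
Y: fault, evict Z, frames [T, G, L, Y]
Z: fault, evict T, frames [G, L, Y, Z]
Y: hit
T: fault, evict G, frames [L, Y, Z, T]
G: fault, evict L, frames [Y, Z, T, G]
Hits: 7.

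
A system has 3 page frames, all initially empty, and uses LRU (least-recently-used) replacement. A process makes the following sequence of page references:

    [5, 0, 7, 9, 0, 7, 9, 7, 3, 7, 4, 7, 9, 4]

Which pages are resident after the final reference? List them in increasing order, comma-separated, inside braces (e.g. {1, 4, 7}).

5: fault, frames [5]
0: fault, frames [5, 0]
7: fault, frames [5, 0, 7]
9: fault, evict 5, frames [0, 7, 9]
0: hit
7: hit
9: hit
7: hit
3: fault, evict 0, frames [9, 7, 3]
7: hit
4: fault, evict 9, frames [3, 7, 4]
7: hit
9: fault, evict 3, frames [4, 7, 9]
4: hit

{4, 7, 9}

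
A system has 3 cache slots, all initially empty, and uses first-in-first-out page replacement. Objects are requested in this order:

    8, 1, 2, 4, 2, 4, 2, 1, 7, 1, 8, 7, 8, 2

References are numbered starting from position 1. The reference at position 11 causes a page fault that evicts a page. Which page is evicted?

pos 1: 8: fault, frames {8}
pos 2: 1: fault, frames {8,1}
pos 3: 2: fault, frames {8,1,2}
pos 4: 4: fault, evict 8, frames {1,2,4}
pos 5: 2: hit
pos 6: 4: hit
pos 7: 2: hit
pos 8: 1: hit
pos 9: 7: fault, evict 1, frames {2,4,7}
pos 10: 1: fault, evict 2, frames {4,7,1}
pos 11: 8: fault, evict 4, frames {7,1,8}
At position 11, page 4 is evicted.

4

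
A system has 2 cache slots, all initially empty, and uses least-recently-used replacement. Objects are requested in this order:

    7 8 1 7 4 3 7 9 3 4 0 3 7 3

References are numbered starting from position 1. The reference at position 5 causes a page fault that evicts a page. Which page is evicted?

pos 1: 7 -> fault, frames (7)
pos 2: 8 -> fault, frames (7 8)
pos 3: 1 -> fault, evict 7, frames (8 1)
pos 4: 7 -> fault, evict 8, frames (1 7)
pos 5: 4 -> fault, evict 1, frames (7 4)
At position 5, page 1 is evicted.

1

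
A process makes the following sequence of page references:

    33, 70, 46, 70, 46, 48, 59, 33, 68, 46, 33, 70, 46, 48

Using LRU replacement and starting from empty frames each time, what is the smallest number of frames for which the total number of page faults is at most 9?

5

f=1: 14 faults
f=2: 12 faults
f=3: 10 faults
f=4: 10 faults
f=5: 8 faults
f=6: 6 faults
Smallest f with faults ≤ 9 is 5.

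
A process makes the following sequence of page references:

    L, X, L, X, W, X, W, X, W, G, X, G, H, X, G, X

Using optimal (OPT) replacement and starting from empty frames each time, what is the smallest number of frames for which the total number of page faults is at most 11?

2

f=1: 16 faults
f=2: 6 faults
f=3: 5 faults
f=4: 5 faults
f=5: 5 faults
Smallest f with faults ≤ 11 is 2.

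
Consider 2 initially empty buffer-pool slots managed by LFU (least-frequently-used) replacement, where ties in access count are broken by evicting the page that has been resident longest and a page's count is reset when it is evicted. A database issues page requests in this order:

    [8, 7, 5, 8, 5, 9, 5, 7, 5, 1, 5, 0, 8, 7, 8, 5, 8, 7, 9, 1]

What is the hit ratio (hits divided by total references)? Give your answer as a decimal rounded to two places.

8 -> fault, frames [8]
7 -> fault, frames [8, 7]
5 -> fault, evict 8, frames [7, 5]
8 -> fault, evict 7, frames [5, 8]
5 -> hit
9 -> fault, evict 8, frames [5, 9]
5 -> hit
7 -> fault, evict 9, frames [5, 7]
5 -> hit
1 -> fault, evict 7, frames [5, 1]
5 -> hit
0 -> fault, evict 1, frames [5, 0]
8 -> fault, evict 0, frames [5, 8]
7 -> fault, evict 8, frames [5, 7]
8 -> fault, evict 7, frames [5, 8]
5 -> hit
8 -> hit
7 -> fault, evict 8, frames [5, 7]
9 -> fault, evict 7, frames [5, 9]
1 -> fault, evict 9, frames [5, 1]
Hits: 6 of 20 references → 6/20 = 0.3000.

0.30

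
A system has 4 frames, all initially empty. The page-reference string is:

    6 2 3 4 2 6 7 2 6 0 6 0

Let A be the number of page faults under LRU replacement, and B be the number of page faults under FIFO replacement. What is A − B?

Under LRU: F F F F . . F . . F . . → 6 faults.
Under FIFO: F F F F . . F . F F . . → 7 faults.
A − B = 6 − 7 = -1.

-1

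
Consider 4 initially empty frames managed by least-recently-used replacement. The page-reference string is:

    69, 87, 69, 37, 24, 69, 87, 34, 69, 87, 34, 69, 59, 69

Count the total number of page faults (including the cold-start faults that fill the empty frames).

6

69 -> miss, frames {69}
87 -> miss, frames {69,87}
69 -> hit
37 -> miss, frames {87,69,37}
24 -> miss, frames {87,69,37,24}
69 -> hit
87 -> hit
34 -> miss, evict 37, frames {24,69,87,34}
69 -> hit
87 -> hit
34 -> hit
69 -> hit
59 -> miss, evict 24, frames {87,34,69,59}
69 -> hit
Page faults: 6.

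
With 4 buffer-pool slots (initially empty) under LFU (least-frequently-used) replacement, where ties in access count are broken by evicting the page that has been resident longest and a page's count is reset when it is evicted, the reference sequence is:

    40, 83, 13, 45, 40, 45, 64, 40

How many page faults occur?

40 → fault, frames [40]
83 → fault, frames [40, 83]
13 → fault, frames [40, 83, 13]
45 → fault, frames [40, 83, 13, 45]
40 → hit
45 → hit
64 → fault, evict 83, frames [40, 13, 45, 64]
40 → hit
Page faults: 5.

5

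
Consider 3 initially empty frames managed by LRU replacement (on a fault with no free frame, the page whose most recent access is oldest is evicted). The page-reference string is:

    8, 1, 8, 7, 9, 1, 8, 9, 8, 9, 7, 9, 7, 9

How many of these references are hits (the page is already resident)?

8 → fault, frames [8]
1 → fault, frames [8, 1]
8 → hit
7 → fault, frames [1, 8, 7]
9 → fault, evict 1, frames [8, 7, 9]
1 → fault, evict 8, frames [7, 9, 1]
8 → fault, evict 7, frames [9, 1, 8]
9 → hit
8 → hit
9 → hit
7 → fault, evict 1, frames [8, 9, 7]
9 → hit
7 → hit
9 → hit
Hits: 7.

7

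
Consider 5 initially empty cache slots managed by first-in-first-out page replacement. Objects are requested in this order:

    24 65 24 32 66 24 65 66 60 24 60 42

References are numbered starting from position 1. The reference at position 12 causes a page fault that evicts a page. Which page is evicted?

24

pos 1: 24 -> miss, frames (24)
pos 2: 65 -> miss, frames (24 65)
pos 3: 24 -> hit
pos 4: 32 -> miss, frames (24 65 32)
pos 5: 66 -> miss, frames (24 65 32 66)
pos 6: 24 -> hit
pos 7: 65 -> hit
pos 8: 66 -> hit
pos 9: 60 -> miss, frames (24 65 32 66 60)
pos 10: 24 -> hit
pos 11: 60 -> hit
pos 12: 42 -> miss, evict 24, frames (65 32 66 60 42)
At position 12, page 24 is evicted.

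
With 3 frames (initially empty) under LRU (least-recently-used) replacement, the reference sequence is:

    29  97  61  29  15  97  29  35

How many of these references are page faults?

29 → fault, frames [29]
97 → fault, frames [29, 97]
61 → fault, frames [29, 97, 61]
29 → hit
15 → fault, evict 97, frames [61, 29, 15]
97 → fault, evict 61, frames [29, 15, 97]
29 → hit
35 → fault, evict 15, frames [97, 29, 35]
Page faults: 6.

6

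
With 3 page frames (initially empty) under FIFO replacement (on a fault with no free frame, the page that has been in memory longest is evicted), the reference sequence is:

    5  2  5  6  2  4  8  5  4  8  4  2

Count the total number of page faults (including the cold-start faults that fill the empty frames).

7

5 → fault, frames [5]
2 → fault, frames [5, 2]
5 → hit
6 → fault, frames [5, 2, 6]
2 → hit
4 → fault, evict 5, frames [2, 6, 4]
8 → fault, evict 2, frames [6, 4, 8]
5 → fault, evict 6, frames [4, 8, 5]
4 → hit
8 → hit
4 → hit
2 → fault, evict 4, frames [8, 5, 2]
Page faults: 7.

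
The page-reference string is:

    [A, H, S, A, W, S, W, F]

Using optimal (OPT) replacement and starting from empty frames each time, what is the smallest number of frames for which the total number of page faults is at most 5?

2

f=1: 8 faults
f=2: 5 faults
f=3: 5 faults
f=4: 5 faults
f=5: 5 faults
Smallest f with faults ≤ 5 is 2.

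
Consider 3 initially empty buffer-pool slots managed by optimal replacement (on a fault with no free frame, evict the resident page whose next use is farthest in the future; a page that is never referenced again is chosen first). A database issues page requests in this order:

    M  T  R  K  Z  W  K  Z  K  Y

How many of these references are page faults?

7

M -> fault, frames (M)
T -> fault, frames (M T)
R -> fault, frames (M T R)
K -> fault, evict R, frames (M T K)
Z -> fault, evict T, frames (M K Z)
W -> fault, evict M, frames (K Z W)
K -> hit
Z -> hit
K -> hit
Y -> fault, evict W, frames (K Z Y)
Page faults: 7.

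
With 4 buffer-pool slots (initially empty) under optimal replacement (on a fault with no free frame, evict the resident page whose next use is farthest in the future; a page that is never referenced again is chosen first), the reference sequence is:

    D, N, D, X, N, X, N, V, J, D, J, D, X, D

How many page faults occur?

D -> miss, frames (D)
N -> miss, frames (D N)
D -> hit
X -> miss, frames (D N X)
N -> hit
X -> hit
N -> hit
V -> miss, frames (D N X V)
J -> miss, evict V, frames (D N X J)
D -> hit
J -> hit
D -> hit
X -> hit
D -> hit
Page faults: 5.

5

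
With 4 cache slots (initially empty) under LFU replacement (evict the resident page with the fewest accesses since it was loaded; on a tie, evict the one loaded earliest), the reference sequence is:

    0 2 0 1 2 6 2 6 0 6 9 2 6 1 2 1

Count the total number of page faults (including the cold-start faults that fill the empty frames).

0 → fault, frames (0)
2 → fault, frames (0 2)
0 → hit
1 → fault, frames (0 2 1)
2 → hit
6 → fault, frames (0 2 1 6)
2 → hit
6 → hit
0 → hit
6 → hit
9 → fault, evict 1, frames (0 2 6 9)
2 → hit
6 → hit
1 → fault, evict 9, frames (0 2 6 1)
2 → hit
1 → hit
Page faults: 6.

6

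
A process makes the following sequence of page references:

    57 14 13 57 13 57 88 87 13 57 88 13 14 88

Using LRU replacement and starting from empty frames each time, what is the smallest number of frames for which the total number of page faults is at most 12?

f=1: 14 faults
f=2: 12 faults
f=3: 9 faults
f=4: 6 faults
f=5: 5 faults
Smallest f with faults ≤ 12 is 2.

2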